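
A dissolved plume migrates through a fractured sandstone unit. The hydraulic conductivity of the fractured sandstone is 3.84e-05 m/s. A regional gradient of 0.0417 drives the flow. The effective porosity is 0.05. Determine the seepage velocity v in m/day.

2.77

Convert K: 3.84e-05 m/s × 86400 = 3.318 m/day.
Hydraulic gradient i = 0.0417.
Darcy flux q = K · i = 3.318 × 0.04170 = 0.1384 m/day.
Seepage velocity v = q / n_e = 0.1384 / 0.05 = 2.767 m/day.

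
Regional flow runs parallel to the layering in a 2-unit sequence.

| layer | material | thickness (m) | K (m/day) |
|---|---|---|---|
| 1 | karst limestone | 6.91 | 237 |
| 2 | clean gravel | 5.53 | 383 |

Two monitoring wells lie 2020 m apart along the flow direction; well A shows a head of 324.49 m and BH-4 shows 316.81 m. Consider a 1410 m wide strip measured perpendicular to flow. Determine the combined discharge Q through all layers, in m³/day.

Flow is parallel to layering, so each bed carries its own Darcy discharge and the transmissivities add.
Σ(K_i·b_i) = 237×6.91 + 383×5.53 = 3756 m²/day.
Hydraulic gradient i = (324.49 − 316.81) / 2020 = 7.68 / 2020 = 0.003802.
Q = Σ(K_i·b_i) · W · i = 3756 × 1410 × 0.003802 = 20133 m³/day.

20100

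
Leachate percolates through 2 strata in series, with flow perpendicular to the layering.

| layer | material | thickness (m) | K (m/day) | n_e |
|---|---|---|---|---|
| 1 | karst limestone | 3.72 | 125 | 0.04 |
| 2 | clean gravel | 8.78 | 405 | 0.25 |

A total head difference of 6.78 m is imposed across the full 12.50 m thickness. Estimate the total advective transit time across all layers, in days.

With flow normal to the layers, continuity requires the same specific discharge q through every layer.
Σ(b_i/K_i) = 3.72/125 + 8.78/405 = 0.05144 d.
q = Δh / Σ(b_i/K_i) = 6.78 / 0.05144 = 131.8 m/day.
In each layer the seepage velocity is v_i = q/n_i, so the layer transit time is t_i = b_i·n_i / q:
  layer 1 (karst limestone): t_1 = 3.72 × 0.04 / 131.8 = 0.001129 d
  layer 2 (clean gravel): t_2 = 8.78 × 0.25 / 131.8 = 0.01665 d
Total t = Σ t_i = 0.01778 days.

0.0178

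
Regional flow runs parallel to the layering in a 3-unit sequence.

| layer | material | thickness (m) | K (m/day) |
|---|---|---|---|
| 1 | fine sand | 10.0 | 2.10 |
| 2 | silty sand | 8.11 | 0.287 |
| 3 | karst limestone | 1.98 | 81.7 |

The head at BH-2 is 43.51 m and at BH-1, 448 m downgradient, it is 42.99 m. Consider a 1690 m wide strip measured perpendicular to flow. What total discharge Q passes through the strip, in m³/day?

363

Flow is parallel to layering, so each bed carries its own Darcy discharge and the transmissivities add.
Σ(K_i·b_i) = 2.10×10.0 + 0.287×8.11 + 81.7×1.98 = 185.1 m²/day.
Hydraulic gradient i = (43.51 − 42.99) / 448 = 0.52 / 448 = 0.001161.
Q = Σ(K_i·b_i) · W · i = 185.1 × 1690 × 0.001161 = 363.1 m³/day.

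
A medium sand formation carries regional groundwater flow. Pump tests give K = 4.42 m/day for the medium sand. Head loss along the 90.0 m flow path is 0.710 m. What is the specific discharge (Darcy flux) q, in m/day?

Hydraulic gradient i = Δh / L = 0.710 / 90.0 = 0.007889.
Specific discharge q = K · i = 4.420 × 0.007889 = 0.03487 m/day.

0.0349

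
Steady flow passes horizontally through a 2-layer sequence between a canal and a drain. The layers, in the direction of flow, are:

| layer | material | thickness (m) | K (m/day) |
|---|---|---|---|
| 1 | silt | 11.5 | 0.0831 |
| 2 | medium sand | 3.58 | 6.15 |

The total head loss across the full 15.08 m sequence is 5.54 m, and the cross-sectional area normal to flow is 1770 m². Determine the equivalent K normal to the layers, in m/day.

Flow is perpendicular to layering, so the layers act in series and the equivalent K is the thickness-weighted harmonic mean.
Total thickness L = 11.5 + 3.58 = 15.08 m.
Σ(b_i/K_i) = 11.5/0.0831 + 3.58/6.15 = 139.0 d.
K_eq = L / Σ(b_i/K_i) = 15.08 / 139.0 = 0.1085 m/day.

0.109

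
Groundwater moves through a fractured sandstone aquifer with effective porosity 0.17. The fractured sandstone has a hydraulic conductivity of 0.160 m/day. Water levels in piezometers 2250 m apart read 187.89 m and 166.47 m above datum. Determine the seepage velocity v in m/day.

0.00896

Hydraulic gradient i = (187.89 − 166.47) / 2250 = 21.42 / 2250 = 0.009520.
Darcy flux q = K · i = 0.1600 × 0.009520 = 0.001523 m/day.
Seepage velocity v = q / n_e = 0.001523 / 0.17 = 0.008960 m/day.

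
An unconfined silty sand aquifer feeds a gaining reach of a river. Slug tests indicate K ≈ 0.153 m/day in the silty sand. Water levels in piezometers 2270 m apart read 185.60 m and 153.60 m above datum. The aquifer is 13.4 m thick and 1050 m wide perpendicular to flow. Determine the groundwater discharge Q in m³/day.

30.3

Cross-sectional area A = 1050 × 13.4 = 14070 m².
Hydraulic gradient i = (185.60 − 153.60) / 2270 = 32 / 2270 = 0.01410.
Darcy's law: Q = K · A · i = 0.1530 × 14070 × 0.01410 = 30.35 m³/day.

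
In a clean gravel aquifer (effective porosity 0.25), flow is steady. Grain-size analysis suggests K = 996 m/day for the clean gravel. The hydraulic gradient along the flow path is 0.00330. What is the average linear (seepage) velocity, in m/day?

13.1

Hydraulic gradient i = 0.00330.
Darcy flux q = K · i = 996.0 × 0.003300 = 3.287 m/day.
Seepage velocity v = q / n_e = 3.287 / 0.25 = 13.15 m/day.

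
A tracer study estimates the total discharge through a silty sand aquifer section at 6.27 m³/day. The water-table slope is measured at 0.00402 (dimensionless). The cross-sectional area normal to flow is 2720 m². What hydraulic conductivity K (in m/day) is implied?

0.573

Hydraulic gradient i = 0.00402.
From Q = K·A·i, K = Q / (A·i) = 6.27 / (2720 × 0.004020) = 0.5734 m/day.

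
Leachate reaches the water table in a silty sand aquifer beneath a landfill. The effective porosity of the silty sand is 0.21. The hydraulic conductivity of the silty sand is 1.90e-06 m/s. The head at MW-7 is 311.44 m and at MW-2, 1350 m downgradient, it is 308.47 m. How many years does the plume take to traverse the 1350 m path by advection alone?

2150

Convert K: 1.90e-06 m/s × 86400 = 0.1642 m/day.
Hydraulic gradient i = (311.44 − 308.47) / 1350 = 2.97 / 1350 = 0.002200.
Darcy flux q = K · i = 0.1642 × 0.002200 = 0.0003612 m/day.
Seepage velocity v = q / n_e = 0.0003612 / 0.21 = 0.001720 m/day.
Travel time t = L / v = 1350 / 0.001720 = 7.850e+05 days = 2149 years.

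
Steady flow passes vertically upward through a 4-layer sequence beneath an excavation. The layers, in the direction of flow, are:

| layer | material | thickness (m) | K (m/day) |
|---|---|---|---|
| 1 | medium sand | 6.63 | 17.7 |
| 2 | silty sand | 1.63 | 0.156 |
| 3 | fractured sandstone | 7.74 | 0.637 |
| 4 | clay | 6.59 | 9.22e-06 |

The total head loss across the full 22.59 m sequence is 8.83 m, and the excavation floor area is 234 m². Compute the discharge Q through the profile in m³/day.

Flow is perpendicular to layering, so the layers act in series and the equivalent K is the thickness-weighted harmonic mean.
Total thickness L = 6.63 + 1.63 + 7.74 + 6.59 = 22.59 m.
Σ(b_i/K_i) = 6.63/17.7 + 1.63/0.156 + 7.74/0.637 + 6.59/9.22e-06 = 7.148e+05 d.
K_eq = L / Σ(b_i/K_i) = 22.59 / 7.148e+05 = 3.160e-05 m/day.
Q = K_eq · A · (Δh/L) = 3.160e-05 × 234 × (8.83/22.59) = 0.002891 m³/day.

0.00289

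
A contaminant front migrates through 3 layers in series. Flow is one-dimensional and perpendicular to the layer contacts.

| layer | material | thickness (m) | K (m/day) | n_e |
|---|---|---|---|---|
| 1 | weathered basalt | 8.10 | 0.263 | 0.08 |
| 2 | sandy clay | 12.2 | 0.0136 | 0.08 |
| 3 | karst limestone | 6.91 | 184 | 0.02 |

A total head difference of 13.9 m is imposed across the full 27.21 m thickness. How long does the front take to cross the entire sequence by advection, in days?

118

With flow normal to the layers, continuity requires the same specific discharge q through every layer.
Σ(b_i/K_i) = 8.10/0.263 + 12.2/0.0136 + 6.91/184 = 927.9 d.
q = Δh / Σ(b_i/K_i) = 13.9 / 927.9 = 0.01498 m/day.
In each layer the seepage velocity is v_i = q/n_i, so the layer transit time is t_i = b_i·n_i / q:
  layer 1 (weathered basalt): t_1 = 8.10 × 0.08 / 0.01498 = 43.26 d
  layer 2 (sandy clay): t_2 = 12.2 × 0.08 / 0.01498 = 65.15 d
  layer 3 (karst limestone): t_3 = 6.91 × 0.02 / 0.01498 = 9.226 d
Total t = Σ t_i = 117.6 days.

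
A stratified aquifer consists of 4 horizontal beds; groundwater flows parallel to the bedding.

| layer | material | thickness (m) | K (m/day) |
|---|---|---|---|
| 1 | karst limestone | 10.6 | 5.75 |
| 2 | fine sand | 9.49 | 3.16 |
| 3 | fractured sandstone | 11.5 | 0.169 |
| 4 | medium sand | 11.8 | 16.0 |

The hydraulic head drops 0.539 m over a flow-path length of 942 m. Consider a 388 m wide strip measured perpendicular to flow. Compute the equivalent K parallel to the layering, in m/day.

6.49

Flow is parallel to layering, so each bed carries its own Darcy discharge and the transmissivities add.
Σ(K_i·b_i) = 5.75×10.6 + 3.16×9.49 + 0.169×11.5 + 16.0×11.8 = 281.7 m²/day.
Total thickness b = 43.39 m, so K_eq = Σ(K_i·b_i)/b = 6.492 m/day.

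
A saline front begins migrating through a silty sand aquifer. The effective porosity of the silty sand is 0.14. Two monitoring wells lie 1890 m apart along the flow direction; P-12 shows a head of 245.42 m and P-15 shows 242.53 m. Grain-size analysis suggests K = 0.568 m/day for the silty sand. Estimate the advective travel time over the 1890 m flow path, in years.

834

Hydraulic gradient i = (245.42 − 242.53) / 1890 = 2.89 / 1890 = 0.001529.
Darcy flux q = K · i = 0.5680 × 0.001529 = 0.0008685 m/day.
Seepage velocity v = q / n_e = 0.0008685 / 0.14 = 0.006204 m/day.
Travel time t = L / v = 1890 / 0.006204 = 3.047e+05 days = 834.1 years.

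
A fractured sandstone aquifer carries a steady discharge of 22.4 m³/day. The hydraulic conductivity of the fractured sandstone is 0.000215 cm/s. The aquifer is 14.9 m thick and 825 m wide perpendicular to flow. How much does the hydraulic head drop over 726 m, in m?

Convert K: 0.000215 cm/s × 864 = 0.1858 m/day.
Cross-sectional area A = 825 × 14.9 = 12292 m².
From Q = K·A·i, i = Q / (K·A) = 22.4 / (0.1858 × 12292) = 0.009810.
Head loss Δh = i · L = 0.009810 × 726 = 7.122 m.

7.12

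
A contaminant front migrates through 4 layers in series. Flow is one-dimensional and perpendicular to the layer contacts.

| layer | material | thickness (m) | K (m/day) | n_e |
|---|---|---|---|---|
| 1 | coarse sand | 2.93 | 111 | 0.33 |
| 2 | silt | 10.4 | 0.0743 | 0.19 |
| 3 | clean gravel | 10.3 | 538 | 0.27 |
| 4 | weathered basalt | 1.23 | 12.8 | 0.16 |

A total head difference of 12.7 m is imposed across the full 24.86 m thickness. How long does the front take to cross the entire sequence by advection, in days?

With flow normal to the layers, continuity requires the same specific discharge q through every layer.
Σ(b_i/K_i) = 2.93/111 + 10.4/0.0743 + 10.3/538 + 1.23/12.8 = 140.1 d.
q = Δh / Σ(b_i/K_i) = 12.7 / 140.1 = 0.09064 m/day.
In each layer the seepage velocity is v_i = q/n_i, so the layer transit time is t_i = b_i·n_i / q:
  layer 1 (coarse sand): t_1 = 2.93 × 0.33 / 0.09064 = 10.67 d
  layer 2 (silt): t_2 = 10.4 × 0.19 / 0.09064 = 21.80 d
  layer 3 (clean gravel): t_3 = 10.3 × 0.27 / 0.09064 = 30.68 d
  layer 4 (weathered basalt): t_4 = 1.23 × 0.16 / 0.09064 = 2.171 d
Total t = Σ t_i = 65.32 days.

65.3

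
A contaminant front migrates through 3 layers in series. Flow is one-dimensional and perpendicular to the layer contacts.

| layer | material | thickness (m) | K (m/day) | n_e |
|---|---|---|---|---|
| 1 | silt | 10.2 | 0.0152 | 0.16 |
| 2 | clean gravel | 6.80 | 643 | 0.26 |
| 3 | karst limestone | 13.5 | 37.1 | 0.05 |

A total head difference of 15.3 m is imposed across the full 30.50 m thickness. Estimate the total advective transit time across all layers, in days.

179

With flow normal to the layers, continuity requires the same specific discharge q through every layer.
Σ(b_i/K_i) = 10.2/0.0152 + 6.80/643 + 13.5/37.1 = 671.4 d.
q = Δh / Σ(b_i/K_i) = 15.3 / 671.4 = 0.02279 m/day.
In each layer the seepage velocity is v_i = q/n_i, so the layer transit time is t_i = b_i·n_i / q:
  layer 1 (silt): t_1 = 10.2 × 0.16 / 0.02279 = 71.62 d
  layer 2 (clean gravel): t_2 = 6.80 × 0.26 / 0.02279 = 77.59 d
  layer 3 (karst limestone): t_3 = 13.5 × 0.05 / 0.02279 = 29.62 d
Total t = Σ t_i = 178.8 days.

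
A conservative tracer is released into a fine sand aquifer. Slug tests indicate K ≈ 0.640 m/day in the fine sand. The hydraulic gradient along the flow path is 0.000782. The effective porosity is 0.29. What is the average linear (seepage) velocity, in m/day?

0.00173

Hydraulic gradient i = 0.000782.
Darcy flux q = K · i = 0.6400 × 0.0007820 = 0.0005005 m/day.
Seepage velocity v = q / n_e = 0.0005005 / 0.29 = 0.001726 m/day.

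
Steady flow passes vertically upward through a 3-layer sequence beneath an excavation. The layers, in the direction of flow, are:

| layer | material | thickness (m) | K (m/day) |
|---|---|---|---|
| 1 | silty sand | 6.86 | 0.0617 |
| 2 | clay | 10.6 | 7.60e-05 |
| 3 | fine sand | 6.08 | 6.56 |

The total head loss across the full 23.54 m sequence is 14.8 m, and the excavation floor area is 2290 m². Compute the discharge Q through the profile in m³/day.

0.243

Flow is perpendicular to layering, so the layers act in series and the equivalent K is the thickness-weighted harmonic mean.
Total thickness L = 6.86 + 10.6 + 6.08 = 23.54 m.
Σ(b_i/K_i) = 6.86/0.0617 + 10.6/7.60e-05 + 6.08/6.56 = 1.396e+05 d.
K_eq = L / Σ(b_i/K_i) = 23.54 / 1.396e+05 = 0.0001686 m/day.
Q = K_eq · A · (Δh/L) = 0.0001686 × 2290 × (14.8/23.54) = 0.2428 m³/day.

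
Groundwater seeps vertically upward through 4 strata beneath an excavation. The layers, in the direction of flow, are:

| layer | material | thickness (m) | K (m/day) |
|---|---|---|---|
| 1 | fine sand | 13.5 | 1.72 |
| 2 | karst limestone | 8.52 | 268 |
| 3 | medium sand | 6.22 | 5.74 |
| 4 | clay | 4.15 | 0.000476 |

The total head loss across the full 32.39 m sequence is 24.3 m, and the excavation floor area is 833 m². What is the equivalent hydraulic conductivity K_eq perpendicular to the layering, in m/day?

0.00371

Flow is perpendicular to layering, so the layers act in series and the equivalent K is the thickness-weighted harmonic mean.
Total thickness L = 13.5 + 8.52 + 6.22 + 4.15 = 32.39 m.
Σ(b_i/K_i) = 13.5/1.72 + 8.52/268 + 6.22/5.74 + 4.15/0.000476 = 8727 d.
K_eq = L / Σ(b_i/K_i) = 32.39 / 8727 = 0.003711 m/day.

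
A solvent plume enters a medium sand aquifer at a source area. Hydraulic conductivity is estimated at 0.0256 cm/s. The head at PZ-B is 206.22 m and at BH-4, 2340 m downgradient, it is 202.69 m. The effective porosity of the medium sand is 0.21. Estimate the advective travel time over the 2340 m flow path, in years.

40.3

Convert K: 0.0256 cm/s × 864 = 22.12 m/day.
Hydraulic gradient i = (206.22 − 202.69) / 2340 = 3.53 / 2340 = 0.001509.
Darcy flux q = K · i = 22.12 × 0.001509 = 0.03337 m/day.
Seepage velocity v = q / n_e = 0.03337 / 0.21 = 0.1589 m/day.
Travel time t = L / v = 2340 / 0.1589 = 14727 days = 40.32 years.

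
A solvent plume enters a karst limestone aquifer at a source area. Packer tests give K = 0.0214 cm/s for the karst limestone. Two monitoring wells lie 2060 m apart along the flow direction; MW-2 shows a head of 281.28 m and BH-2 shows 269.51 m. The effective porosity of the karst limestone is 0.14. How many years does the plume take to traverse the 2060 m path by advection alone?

Convert K: 0.0214 cm/s × 864 = 18.49 m/day.
Hydraulic gradient i = (281.28 − 269.51) / 2060 = 11.77 / 2060 = 0.005714.
Darcy flux q = K · i = 18.49 × 0.005714 = 0.1056 m/day.
Seepage velocity v = q / n_e = 0.1056 / 0.14 = 0.7546 m/day.
Travel time t = L / v = 2060 / 0.7546 = 2730 days = 7.474 years.

7.47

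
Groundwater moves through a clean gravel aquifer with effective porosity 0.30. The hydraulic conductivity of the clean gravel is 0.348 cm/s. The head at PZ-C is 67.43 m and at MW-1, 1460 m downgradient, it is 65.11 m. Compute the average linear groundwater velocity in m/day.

Convert K: 0.348 cm/s × 864 = 300.7 m/day.
Hydraulic gradient i = (67.43 − 65.11) / 1460 = 2.32 / 1460 = 0.001589.
Darcy flux q = K · i = 300.7 × 0.001589 = 0.4778 m/day.
Seepage velocity v = q / n_e = 0.4778 / 0.30 = 1.593 m/day.

1.59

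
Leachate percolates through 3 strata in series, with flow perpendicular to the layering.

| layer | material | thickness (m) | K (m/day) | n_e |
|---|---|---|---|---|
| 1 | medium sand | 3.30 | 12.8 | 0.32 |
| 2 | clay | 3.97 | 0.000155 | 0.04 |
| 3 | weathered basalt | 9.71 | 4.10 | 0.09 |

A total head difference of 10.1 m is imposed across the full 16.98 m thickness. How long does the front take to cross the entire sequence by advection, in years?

With flow normal to the layers, continuity requires the same specific discharge q through every layer.
Σ(b_i/K_i) = 3.30/12.8 + 3.97/0.000155 + 9.71/4.10 = 25616 d.
q = Δh / Σ(b_i/K_i) = 10.1 / 25616 = 0.0003943 m/day.
In each layer the seepage velocity is v_i = q/n_i, so the layer transit time is t_i = b_i·n_i / q:
  layer 1 (medium sand): t_1 = 3.30 × 0.32 / 0.0003943 = 2678 d
  layer 2 (clay): t_2 = 3.97 × 0.04 / 0.0003943 = 402.7 d
  layer 3 (weathered basalt): t_3 = 9.71 × 0.09 / 0.0003943 = 2216 d
Total t = Σ t_i = 5297 days = 14.50 years.

14.5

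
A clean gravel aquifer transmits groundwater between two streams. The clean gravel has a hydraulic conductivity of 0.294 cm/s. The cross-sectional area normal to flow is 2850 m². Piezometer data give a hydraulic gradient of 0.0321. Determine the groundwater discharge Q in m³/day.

Convert K: 0.294 cm/s × 864 = 254.0 m/day.
Hydraulic gradient i = 0.0321.
Darcy's law: Q = K · A · i = 254.0 × 2850 × 0.03210 = 23239 m³/day.

23200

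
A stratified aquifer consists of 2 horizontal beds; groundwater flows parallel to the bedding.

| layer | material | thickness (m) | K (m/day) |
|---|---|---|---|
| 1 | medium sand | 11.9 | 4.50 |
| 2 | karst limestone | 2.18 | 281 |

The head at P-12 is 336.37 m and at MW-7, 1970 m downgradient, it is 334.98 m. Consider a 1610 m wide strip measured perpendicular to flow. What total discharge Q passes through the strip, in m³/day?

Flow is parallel to layering, so each bed carries its own Darcy discharge and the transmissivities add.
Σ(K_i·b_i) = 4.50×11.9 + 281×2.18 = 666.1 m²/day.
Hydraulic gradient i = (336.37 − 334.98) / 1970 = 1.39 / 1970 = 0.0007056.
Q = Σ(K_i·b_i) · W · i = 666.1 × 1610 × 0.0007056 = 756.7 m³/day.

757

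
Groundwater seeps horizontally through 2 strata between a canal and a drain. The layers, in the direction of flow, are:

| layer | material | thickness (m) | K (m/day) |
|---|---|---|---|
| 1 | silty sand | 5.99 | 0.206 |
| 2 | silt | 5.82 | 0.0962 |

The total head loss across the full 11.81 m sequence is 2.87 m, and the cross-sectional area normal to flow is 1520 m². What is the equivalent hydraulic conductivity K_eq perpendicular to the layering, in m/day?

0.132

Flow is perpendicular to layering, so the layers act in series and the equivalent K is the thickness-weighted harmonic mean.
Total thickness L = 5.99 + 5.82 = 11.81 m.
Σ(b_i/K_i) = 5.99/0.206 + 5.82/0.0962 = 89.58 d.
K_eq = L / Σ(b_i/K_i) = 11.81 / 89.58 = 0.1318 m/day.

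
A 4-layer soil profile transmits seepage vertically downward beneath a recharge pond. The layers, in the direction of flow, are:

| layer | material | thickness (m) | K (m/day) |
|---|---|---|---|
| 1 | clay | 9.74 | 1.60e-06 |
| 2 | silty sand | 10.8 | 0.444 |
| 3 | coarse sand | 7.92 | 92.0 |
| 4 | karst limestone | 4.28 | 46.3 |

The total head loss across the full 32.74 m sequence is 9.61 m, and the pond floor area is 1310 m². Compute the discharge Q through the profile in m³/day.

0.00207

Flow is perpendicular to layering, so the layers act in series and the equivalent K is the thickness-weighted harmonic mean.
Total thickness L = 9.74 + 10.8 + 7.92 + 4.28 = 32.74 m.
Σ(b_i/K_i) = 9.74/1.60e-06 + 10.8/0.444 + 7.92/92.0 + 4.28/46.3 = 6.088e+06 d.
K_eq = L / Σ(b_i/K_i) = 32.74 / 6.088e+06 = 5.378e-06 m/day.
Q = K_eq · A · (Δh/L) = 5.378e-06 × 1310 × (9.61/32.74) = 0.002068 m³/day.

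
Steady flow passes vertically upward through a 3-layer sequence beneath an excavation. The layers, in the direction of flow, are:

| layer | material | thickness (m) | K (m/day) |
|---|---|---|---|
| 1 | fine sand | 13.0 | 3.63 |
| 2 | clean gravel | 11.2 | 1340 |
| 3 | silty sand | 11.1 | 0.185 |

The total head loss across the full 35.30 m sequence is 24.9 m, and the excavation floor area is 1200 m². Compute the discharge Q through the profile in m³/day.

Flow is perpendicular to layering, so the layers act in series and the equivalent K is the thickness-weighted harmonic mean.
Total thickness L = 13.0 + 11.2 + 11.1 = 35.30 m.
Σ(b_i/K_i) = 13.0/3.63 + 11.2/1340 + 11.1/0.185 = 63.59 d.
K_eq = L / Σ(b_i/K_i) = 35.30 / 63.59 = 0.5551 m/day.
Q = K_eq · A · (Δh/L) = 0.5551 × 1200 × (24.9/35.30) = 469.9 m³/day.

470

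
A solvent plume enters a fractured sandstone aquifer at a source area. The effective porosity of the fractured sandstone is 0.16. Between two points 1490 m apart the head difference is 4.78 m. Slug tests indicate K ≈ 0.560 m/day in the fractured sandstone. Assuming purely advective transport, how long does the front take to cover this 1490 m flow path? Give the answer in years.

363

Hydraulic gradient i = Δh / L = 4.78 / 1490 = 0.003208.
Darcy flux q = K · i = 0.5600 × 0.003208 = 0.001797 m/day.
Seepage velocity v = q / n_e = 0.001797 / 0.16 = 0.01123 m/day.
Travel time t = L / v = 1490 / 0.01123 = 1.327e+05 days = 363.3 years.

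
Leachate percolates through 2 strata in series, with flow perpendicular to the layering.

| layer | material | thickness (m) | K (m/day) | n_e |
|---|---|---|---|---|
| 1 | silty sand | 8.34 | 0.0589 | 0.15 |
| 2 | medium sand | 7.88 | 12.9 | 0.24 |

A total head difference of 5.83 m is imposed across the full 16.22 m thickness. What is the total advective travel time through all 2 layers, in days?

76.6

With flow normal to the layers, continuity requires the same specific discharge q through every layer.
Σ(b_i/K_i) = 8.34/0.0589 + 7.88/12.9 = 142.2 d.
q = Δh / Σ(b_i/K_i) = 5.83 / 142.2 = 0.04100 m/day.
In each layer the seepage velocity is v_i = q/n_i, so the layer transit time is t_i = b_i·n_i / q:
  layer 1 (silty sand): t_1 = 8.34 × 0.15 / 0.04100 = 30.51 d
  layer 2 (medium sand): t_2 = 7.88 × 0.24 / 0.04100 = 46.13 d
Total t = Σ t_i = 76.65 days.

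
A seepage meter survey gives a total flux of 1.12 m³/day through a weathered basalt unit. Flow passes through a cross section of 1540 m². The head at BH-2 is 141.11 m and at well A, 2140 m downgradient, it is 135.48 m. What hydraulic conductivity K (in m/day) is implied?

0.276

Hydraulic gradient i = (141.11 − 135.48) / 2140 = 5.63 / 2140 = 0.002631.
From Q = K·A·i, K = Q / (A·i) = 1.12 / (1540 × 0.002631) = 0.2764 m/day.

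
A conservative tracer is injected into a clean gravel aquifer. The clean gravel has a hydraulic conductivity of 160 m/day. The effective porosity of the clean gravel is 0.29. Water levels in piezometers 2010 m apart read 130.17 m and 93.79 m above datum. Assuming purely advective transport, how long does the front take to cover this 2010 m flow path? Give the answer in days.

Hydraulic gradient i = (130.17 − 93.79) / 2010 = 36.38 / 2010 = 0.01810.
Darcy flux q = K · i = 160.0 × 0.01810 = 2.896 m/day.
Seepage velocity v = q / n_e = 2.896 / 0.29 = 9.986 m/day.
Travel time t = L / v = 2010 / 9.986 = 201.3 days.

201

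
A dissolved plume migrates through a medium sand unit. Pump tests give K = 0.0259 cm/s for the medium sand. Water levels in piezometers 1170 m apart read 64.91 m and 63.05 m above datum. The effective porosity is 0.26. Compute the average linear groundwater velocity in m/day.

0.137

Convert K: 0.0259 cm/s × 864 = 22.38 m/day.
Hydraulic gradient i = (64.91 − 63.05) / 1170 = 1.86 / 1170 = 0.001590.
Darcy flux q = K · i = 22.38 × 0.001590 = 0.03557 m/day.
Seepage velocity v = q / n_e = 0.03557 / 0.26 = 0.1368 m/day.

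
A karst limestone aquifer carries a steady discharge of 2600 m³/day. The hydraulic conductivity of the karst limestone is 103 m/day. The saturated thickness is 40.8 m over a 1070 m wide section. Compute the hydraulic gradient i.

Cross-sectional area A = 1070 × 40.8 = 43656 m².
From Q = K·A·i, i = Q / (K·A) = 2600 / (103.0 × 43656) = 0.0005782.

0.000578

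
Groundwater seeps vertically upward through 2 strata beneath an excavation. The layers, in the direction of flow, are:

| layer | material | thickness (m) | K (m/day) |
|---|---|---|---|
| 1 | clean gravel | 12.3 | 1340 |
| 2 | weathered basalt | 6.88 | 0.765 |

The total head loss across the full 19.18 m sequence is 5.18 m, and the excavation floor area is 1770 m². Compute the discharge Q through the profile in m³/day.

1020

Flow is perpendicular to layering, so the layers act in series and the equivalent K is the thickness-weighted harmonic mean.
Total thickness L = 12.3 + 6.88 = 19.18 m.
Σ(b_i/K_i) = 12.3/1340 + 6.88/0.765 = 9.003 d.
K_eq = L / Σ(b_i/K_i) = 19.18 / 9.003 = 2.130 m/day.
Q = K_eq · A · (Δh/L) = 2.130 × 1770 × (5.18/19.18) = 1018 m³/day.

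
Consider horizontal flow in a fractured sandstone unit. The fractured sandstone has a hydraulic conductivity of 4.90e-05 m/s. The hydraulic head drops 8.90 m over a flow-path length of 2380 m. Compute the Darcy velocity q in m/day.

Convert K: 4.90e-05 m/s × 86400 = 4.234 m/day.
Hydraulic gradient i = Δh / L = 8.90 / 2380 = 0.003739.
Specific discharge q = K · i = 4.234 × 0.003739 = 0.01583 m/day.

0.0158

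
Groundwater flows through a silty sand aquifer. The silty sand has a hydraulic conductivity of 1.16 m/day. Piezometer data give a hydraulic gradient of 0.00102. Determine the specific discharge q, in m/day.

Hydraulic gradient i = 0.00102.
Specific discharge q = K · i = 1.160 × 0.001020 = 0.001183 m/day.

0.00118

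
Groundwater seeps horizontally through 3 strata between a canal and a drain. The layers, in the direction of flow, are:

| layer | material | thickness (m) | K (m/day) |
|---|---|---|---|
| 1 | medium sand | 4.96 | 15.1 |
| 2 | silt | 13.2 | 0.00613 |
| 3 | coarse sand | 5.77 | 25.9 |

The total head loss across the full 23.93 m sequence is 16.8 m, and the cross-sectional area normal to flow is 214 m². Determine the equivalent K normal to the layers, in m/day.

0.0111

Flow is perpendicular to layering, so the layers act in series and the equivalent K is the thickness-weighted harmonic mean.
Total thickness L = 4.96 + 13.2 + 5.77 = 23.93 m.
Σ(b_i/K_i) = 4.96/15.1 + 13.2/0.00613 + 5.77/25.9 = 2154 d.
K_eq = L / Σ(b_i/K_i) = 23.93 / 2154 = 0.01111 m/day.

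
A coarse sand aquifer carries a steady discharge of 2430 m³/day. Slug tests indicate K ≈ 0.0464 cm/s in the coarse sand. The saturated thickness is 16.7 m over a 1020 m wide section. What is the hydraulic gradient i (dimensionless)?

Convert K: 0.0464 cm/s × 864 = 40.09 m/day.
Cross-sectional area A = 1020 × 16.7 = 17034 m².
From Q = K·A·i, i = Q / (K·A) = 2430 / (40.09 × 17034) = 0.003558.

0.00356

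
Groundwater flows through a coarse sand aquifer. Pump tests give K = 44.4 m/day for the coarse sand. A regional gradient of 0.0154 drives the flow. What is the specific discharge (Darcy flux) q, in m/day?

0.684

Hydraulic gradient i = 0.0154.
Specific discharge q = K · i = 44.40 × 0.01540 = 0.6838 m/day.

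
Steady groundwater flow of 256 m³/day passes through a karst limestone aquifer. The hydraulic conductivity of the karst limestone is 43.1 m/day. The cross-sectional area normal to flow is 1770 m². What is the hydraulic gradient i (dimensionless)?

From Q = K·A·i, i = Q / (K·A) = 256 / (43.10 × 1770) = 0.003356.

0.00336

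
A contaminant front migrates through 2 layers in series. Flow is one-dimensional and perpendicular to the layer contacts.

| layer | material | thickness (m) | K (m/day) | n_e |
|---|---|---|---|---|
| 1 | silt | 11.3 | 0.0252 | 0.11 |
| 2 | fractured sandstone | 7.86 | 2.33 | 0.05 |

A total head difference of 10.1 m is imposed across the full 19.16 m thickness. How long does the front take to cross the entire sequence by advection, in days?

With flow normal to the layers, continuity requires the same specific discharge q through every layer.
Σ(b_i/K_i) = 11.3/0.0252 + 7.86/2.33 = 451.8 d.
q = Δh / Σ(b_i/K_i) = 10.1 / 451.8 = 0.02236 m/day.
In each layer the seepage velocity is v_i = q/n_i, so the layer transit time is t_i = b_i·n_i / q:
  layer 1 (silt): t_1 = 11.3 × 0.11 / 0.02236 = 55.60 d
  layer 2 (fractured sandstone): t_2 = 7.86 × 0.05 / 0.02236 = 17.58 d
Total t = Σ t_i = 73.18 days.

73.2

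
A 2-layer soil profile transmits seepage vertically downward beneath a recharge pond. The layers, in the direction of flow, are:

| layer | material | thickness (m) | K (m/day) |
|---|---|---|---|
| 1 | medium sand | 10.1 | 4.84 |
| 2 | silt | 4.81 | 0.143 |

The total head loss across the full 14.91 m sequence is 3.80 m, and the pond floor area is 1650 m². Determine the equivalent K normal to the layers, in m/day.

Flow is perpendicular to layering, so the layers act in series and the equivalent K is the thickness-weighted harmonic mean.
Total thickness L = 10.1 + 4.81 = 14.91 m.
Σ(b_i/K_i) = 10.1/4.84 + 4.81/0.143 = 35.72 d.
K_eq = L / Σ(b_i/K_i) = 14.91 / 35.72 = 0.4174 m/day.

0.417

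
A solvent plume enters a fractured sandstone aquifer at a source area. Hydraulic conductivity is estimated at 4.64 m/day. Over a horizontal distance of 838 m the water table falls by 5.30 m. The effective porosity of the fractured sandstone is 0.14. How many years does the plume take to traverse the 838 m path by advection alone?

Hydraulic gradient i = Δh / L = 5.30 / 838 = 0.006325.
Darcy flux q = K · i = 4.640 × 0.006325 = 0.02935 m/day.
Seepage velocity v = q / n_e = 0.02935 / 0.14 = 0.2096 m/day.
Travel time t = L / v = 838 / 0.2096 = 3998 days = 10.95 years.

10.9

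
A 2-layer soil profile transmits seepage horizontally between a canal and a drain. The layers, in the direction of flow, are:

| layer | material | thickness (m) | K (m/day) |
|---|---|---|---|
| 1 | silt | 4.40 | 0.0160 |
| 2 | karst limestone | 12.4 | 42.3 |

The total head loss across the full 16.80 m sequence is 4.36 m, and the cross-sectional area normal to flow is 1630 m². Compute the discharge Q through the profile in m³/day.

Flow is perpendicular to layering, so the layers act in series and the equivalent K is the thickness-weighted harmonic mean.
Total thickness L = 4.40 + 12.4 = 16.80 m.
Σ(b_i/K_i) = 4.40/0.0160 + 12.4/42.3 = 275.3 d.
K_eq = L / Σ(b_i/K_i) = 16.80 / 275.3 = 0.06103 m/day.
Q = K_eq · A · (Δh/L) = 0.06103 × 1630 × (4.36/16.80) = 25.82 m³/day.

25.8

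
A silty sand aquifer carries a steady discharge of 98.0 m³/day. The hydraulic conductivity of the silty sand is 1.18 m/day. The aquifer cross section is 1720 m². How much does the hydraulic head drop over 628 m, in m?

From Q = K·A·i, i = Q / (K·A) = 98.0 / (1.180 × 1720) = 0.04829.
Head loss Δh = i · L = 0.04829 × 628 = 30.32 m.

30.3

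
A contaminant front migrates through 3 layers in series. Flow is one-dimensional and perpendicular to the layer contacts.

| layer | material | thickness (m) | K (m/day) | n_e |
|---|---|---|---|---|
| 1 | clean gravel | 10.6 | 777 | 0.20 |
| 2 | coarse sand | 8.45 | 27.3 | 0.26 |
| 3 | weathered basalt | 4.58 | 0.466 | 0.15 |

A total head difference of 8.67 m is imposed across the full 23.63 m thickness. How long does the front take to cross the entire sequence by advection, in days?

With flow normal to the layers, continuity requires the same specific discharge q through every layer.
Σ(b_i/K_i) = 10.6/777 + 8.45/27.3 + 4.58/0.466 = 10.15 d.
q = Δh / Σ(b_i/K_i) = 8.67 / 10.15 = 0.8541 m/day.
In each layer the seepage velocity is v_i = q/n_i, so the layer transit time is t_i = b_i·n_i / q:
  layer 1 (clean gravel): t_1 = 10.6 × 0.20 / 0.8541 = 2.482 d
  layer 2 (coarse sand): t_2 = 8.45 × 0.26 / 0.8541 = 2.572 d
  layer 3 (weathered basalt): t_3 = 4.58 × 0.15 / 0.8541 = 0.8044 d
Total t = Σ t_i = 5.859 days.

5.86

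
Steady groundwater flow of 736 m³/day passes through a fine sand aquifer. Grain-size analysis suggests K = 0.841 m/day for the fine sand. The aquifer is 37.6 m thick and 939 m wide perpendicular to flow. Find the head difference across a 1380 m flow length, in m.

34.2

Cross-sectional area A = 939 × 37.6 = 35306 m².
From Q = K·A·i, i = Q / (K·A) = 736 / (0.8410 × 35306) = 0.02479.
Head loss Δh = i · L = 0.02479 × 1380 = 34.21 m.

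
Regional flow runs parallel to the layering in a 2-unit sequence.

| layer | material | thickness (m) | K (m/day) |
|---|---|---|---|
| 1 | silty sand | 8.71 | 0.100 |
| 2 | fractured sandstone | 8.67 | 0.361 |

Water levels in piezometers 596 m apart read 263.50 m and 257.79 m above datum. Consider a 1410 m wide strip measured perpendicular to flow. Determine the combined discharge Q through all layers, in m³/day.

Flow is parallel to layering, so each bed carries its own Darcy discharge and the transmissivities add.
Σ(K_i·b_i) = 0.100×8.71 + 0.361×8.67 = 4.001 m²/day.
Hydraulic gradient i = (263.50 − 257.79) / 596 = 5.71 / 596 = 0.009581.
Q = Σ(K_i·b_i) · W · i = 4.001 × 1410 × 0.009581 = 54.05 m³/day.

54.0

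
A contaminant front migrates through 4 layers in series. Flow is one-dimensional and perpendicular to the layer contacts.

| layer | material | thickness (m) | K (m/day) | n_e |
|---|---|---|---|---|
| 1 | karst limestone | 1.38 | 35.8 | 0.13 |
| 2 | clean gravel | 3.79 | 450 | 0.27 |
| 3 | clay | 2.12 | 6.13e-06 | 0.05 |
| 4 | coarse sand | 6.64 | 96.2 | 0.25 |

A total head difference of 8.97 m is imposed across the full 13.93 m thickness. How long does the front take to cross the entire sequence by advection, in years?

With flow normal to the layers, continuity requires the same specific discharge q through every layer.
Σ(b_i/K_i) = 1.38/35.8 + 3.79/450 + 2.12/6.13e-06 + 6.64/96.2 = 3.458e+05 d.
q = Δh / Σ(b_i/K_i) = 8.97 / 3.458e+05 = 2.594e-05 m/day.
In each layer the seepage velocity is v_i = q/n_i, so the layer transit time is t_i = b_i·n_i / q:
  layer 1 (karst limestone): t_1 = 1.38 × 0.13 / 2.594e-05 = 6917 d
  layer 2 (clean gravel): t_2 = 3.79 × 0.27 / 2.594e-05 = 39454 d
  layer 3 (clay): t_3 = 2.12 × 0.05 / 2.594e-05 = 4087 d
  layer 4 (coarse sand): t_4 = 6.64 × 0.25 / 2.594e-05 = 64002 d
Total t = Σ t_i = 1.145e+05 days = 313.4 years.

313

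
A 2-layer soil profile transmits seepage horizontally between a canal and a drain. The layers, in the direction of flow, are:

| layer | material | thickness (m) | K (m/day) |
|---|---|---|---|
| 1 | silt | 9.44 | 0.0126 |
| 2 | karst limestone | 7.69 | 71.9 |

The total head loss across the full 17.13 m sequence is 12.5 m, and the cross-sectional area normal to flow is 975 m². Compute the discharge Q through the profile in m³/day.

16.3

Flow is perpendicular to layering, so the layers act in series and the equivalent K is the thickness-weighted harmonic mean.
Total thickness L = 9.44 + 7.69 = 17.13 m.
Σ(b_i/K_i) = 9.44/0.0126 + 7.69/71.9 = 749.3 d.
K_eq = L / Σ(b_i/K_i) = 17.13 / 749.3 = 0.02286 m/day.
Q = K_eq · A · (Δh/L) = 0.02286 × 975 × (12.5/17.13) = 16.26 m³/day.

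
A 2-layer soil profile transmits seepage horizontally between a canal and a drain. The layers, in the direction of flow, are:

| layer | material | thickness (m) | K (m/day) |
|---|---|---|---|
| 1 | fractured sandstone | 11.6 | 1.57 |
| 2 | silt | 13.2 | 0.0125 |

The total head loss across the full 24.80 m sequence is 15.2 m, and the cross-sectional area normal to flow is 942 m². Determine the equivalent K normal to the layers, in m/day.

0.0233

Flow is perpendicular to layering, so the layers act in series and the equivalent K is the thickness-weighted harmonic mean.
Total thickness L = 11.6 + 13.2 = 24.80 m.
Σ(b_i/K_i) = 11.6/1.57 + 13.2/0.0125 = 1063 d.
K_eq = L / Σ(b_i/K_i) = 24.80 / 1063 = 0.02332 m/day.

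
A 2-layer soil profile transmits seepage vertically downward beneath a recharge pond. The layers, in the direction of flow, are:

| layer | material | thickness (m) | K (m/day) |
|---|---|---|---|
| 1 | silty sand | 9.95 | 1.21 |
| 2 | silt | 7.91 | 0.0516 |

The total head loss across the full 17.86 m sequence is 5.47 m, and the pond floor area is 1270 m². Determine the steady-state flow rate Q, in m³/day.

Flow is perpendicular to layering, so the layers act in series and the equivalent K is the thickness-weighted harmonic mean.
Total thickness L = 9.95 + 7.91 = 17.86 m.
Σ(b_i/K_i) = 9.95/1.21 + 7.91/0.0516 = 161.5 d.
K_eq = L / Σ(b_i/K_i) = 17.86 / 161.5 = 0.1106 m/day.
Q = K_eq · A · (Δh/L) = 0.1106 × 1270 × (5.47/17.86) = 43.01 m³/day.

43.0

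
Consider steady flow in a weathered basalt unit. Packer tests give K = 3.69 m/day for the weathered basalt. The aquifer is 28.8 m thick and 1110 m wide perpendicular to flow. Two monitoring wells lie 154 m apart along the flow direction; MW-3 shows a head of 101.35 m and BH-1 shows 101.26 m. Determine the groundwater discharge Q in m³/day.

Cross-sectional area A = 1110 × 28.8 = 31968 m².
Hydraulic gradient i = (101.35 − 101.26) / 154 = 0.09 / 154 = 0.0005844.
Darcy's law: Q = K · A · i = 3.690 × 31968 × 0.0005844 = 68.94 m³/day.

68.9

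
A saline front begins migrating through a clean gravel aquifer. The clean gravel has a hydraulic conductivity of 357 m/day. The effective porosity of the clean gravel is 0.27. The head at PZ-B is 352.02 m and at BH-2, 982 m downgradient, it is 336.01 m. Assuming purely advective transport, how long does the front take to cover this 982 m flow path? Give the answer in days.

45.6

Hydraulic gradient i = (352.02 − 336.01) / 982 = 16.01 / 982 = 0.01630.
Darcy flux q = K · i = 357.0 × 0.01630 = 5.820 m/day.
Seepage velocity v = q / n_e = 5.820 / 0.27 = 21.56 m/day.
Travel time t = L / v = 982 / 21.56 = 45.55 days.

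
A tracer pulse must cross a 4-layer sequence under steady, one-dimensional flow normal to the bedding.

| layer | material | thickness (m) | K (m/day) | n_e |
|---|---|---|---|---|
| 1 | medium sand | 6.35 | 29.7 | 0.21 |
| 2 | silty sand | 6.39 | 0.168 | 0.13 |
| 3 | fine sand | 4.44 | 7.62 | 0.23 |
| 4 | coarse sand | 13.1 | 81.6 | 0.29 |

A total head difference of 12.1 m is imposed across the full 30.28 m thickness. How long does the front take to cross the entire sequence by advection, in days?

With flow normal to the layers, continuity requires the same specific discharge q through every layer.
Σ(b_i/K_i) = 6.35/29.7 + 6.39/0.168 + 4.44/7.62 + 13.1/81.6 = 38.99 d.
q = Δh / Σ(b_i/K_i) = 12.1 / 38.99 = 0.3103 m/day.
In each layer the seepage velocity is v_i = q/n_i, so the layer transit time is t_i = b_i·n_i / q:
  layer 1 (medium sand): t_1 = 6.35 × 0.21 / 0.3103 = 4.297 d
  layer 2 (silty sand): t_2 = 6.39 × 0.13 / 0.3103 = 2.677 d
  layer 3 (fine sand): t_3 = 4.44 × 0.23 / 0.3103 = 3.291 d
  layer 4 (coarse sand): t_4 = 13.1 × 0.29 / 0.3103 = 12.24 d
Total t = Σ t_i = 22.51 days.

22.5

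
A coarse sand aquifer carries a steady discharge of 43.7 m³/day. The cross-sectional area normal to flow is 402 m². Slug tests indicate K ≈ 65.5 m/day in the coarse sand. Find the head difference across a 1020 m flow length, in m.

1.69

From Q = K·A·i, i = Q / (K·A) = 43.7 / (65.50 × 402.0) = 0.001660.
Head loss Δh = i · L = 0.001660 × 1020 = 1.693 m.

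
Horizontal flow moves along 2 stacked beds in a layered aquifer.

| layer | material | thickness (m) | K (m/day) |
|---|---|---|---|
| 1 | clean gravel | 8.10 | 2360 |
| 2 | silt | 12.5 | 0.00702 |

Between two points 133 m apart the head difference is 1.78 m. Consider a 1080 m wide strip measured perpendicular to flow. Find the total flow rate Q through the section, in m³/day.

Flow is parallel to layering, so each bed carries its own Darcy discharge and the transmissivities add.
Σ(K_i·b_i) = 2360×8.10 + 0.00702×12.5 = 19116 m²/day.
Hydraulic gradient i = Δh / L = 1.78 / 133 = 0.01338.
Q = Σ(K_i·b_i) · W · i = 19116 × 1080 × 0.01338 = 2.763e+05 m³/day.

276000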